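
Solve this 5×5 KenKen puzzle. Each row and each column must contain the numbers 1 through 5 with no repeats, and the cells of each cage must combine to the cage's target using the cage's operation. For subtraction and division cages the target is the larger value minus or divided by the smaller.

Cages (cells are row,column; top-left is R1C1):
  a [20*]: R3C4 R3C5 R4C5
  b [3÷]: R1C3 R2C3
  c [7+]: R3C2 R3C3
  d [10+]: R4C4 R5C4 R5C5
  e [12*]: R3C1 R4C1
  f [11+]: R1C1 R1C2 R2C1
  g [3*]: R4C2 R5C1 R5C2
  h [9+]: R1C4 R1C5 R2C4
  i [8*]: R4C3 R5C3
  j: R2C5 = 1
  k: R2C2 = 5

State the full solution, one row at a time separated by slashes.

5 4 1 2 3 / 2 5 3 4 1 / 3 2 5 1 4 / 4 1 2 3 5 / 1 3 4 5 2

K is a freebie, so R2C2 = 5.
J is a freebie; hence R2C5 = 1.
The 3 cells of cage g must have product 3, so R4C2 = 1.
The 3 cells of cage g must have product 3; hence R5C1 = 1.
Cage g needs product 3, so R5C2 = 3.
Cage b's pair has quotient 3, leaving R1C3 = 1.
Row 2 now contains 1, leaving R2C3 = 3.
3 is placed in column 3, leaving R3C3 = 5.
Row 3 now contains 5, leaving R3C5 = 4.
Row 3 now contains 4, leaving R3C1 = 3.
Row 3 now contains 4, so R3C2 = 2.
The 3 cells of cage a must have product 20; hence R3C4 = 1.
The two cells of cage e must have product 12, which forces R4C1 = 4.
Row 4 now contains 4; hence R4C3 = 2.
Cage d has sum 10, which forces R4C4 = 3.
Cage a needs product 20, which forces R4C5 = 5.
Column 3 now contains 2, leaving R5C3 = 4.
Column 5 now contains 5, leaving R5C5 = 2.
Column 1 already has 3; hence R1C1 = 5.
Column 2 already has 2, so R1C2 = 4.
4 is placed in row 1, which forces R1C4 = 2.
Column 5 already has 2, so R1C5 = 3.
Column 1 already has 4, so R2C1 = 2.
Column 4 already has 2, which forces R2C4 = 4.
Row 5 now contains 2, so R5C4 = 5.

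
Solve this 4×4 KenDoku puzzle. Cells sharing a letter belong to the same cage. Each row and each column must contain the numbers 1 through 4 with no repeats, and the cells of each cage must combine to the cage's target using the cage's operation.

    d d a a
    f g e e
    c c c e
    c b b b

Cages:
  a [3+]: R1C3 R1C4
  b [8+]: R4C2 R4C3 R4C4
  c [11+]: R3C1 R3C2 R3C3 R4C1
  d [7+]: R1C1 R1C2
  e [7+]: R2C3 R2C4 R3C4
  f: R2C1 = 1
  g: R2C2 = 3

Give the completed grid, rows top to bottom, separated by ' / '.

Cage f is given; hence R2C1 = 1.
Cage g is a single given cell; hence R2C2 = 3.
Cage d's pair has sum 7, which forces R1C1 = 3.
3 is placed in column 2, leaving R1C2 = 4.
Cage e has sum 7, which forces R3C4 = 1.
Column 2 now contains 4, leaving R4C2 = 1.
Cage a needs two cells with sum 3; hence R1C3 = 1.
Column 4 now contains 1, so R1C4 = 2.
Column 4 now contains 2; hence R2C4 = 4.
Cage c needs sum 11, so R3C1 = 4.
1 is placed in row 3, which forces R3C2 = 2.
Cage c has sum 11, so R3C3 = 3.
Cage c needs sum 11, leaving R4C1 = 2.
3 is placed in column 3, which forces R4C3 = 4.
Column 4 already has 4, so R4C4 = 3.
Row 2 already has 4, leaving R2C3 = 2.

3 4 1 2 / 1 3 2 4 / 4 2 3 1 / 2 1 4 3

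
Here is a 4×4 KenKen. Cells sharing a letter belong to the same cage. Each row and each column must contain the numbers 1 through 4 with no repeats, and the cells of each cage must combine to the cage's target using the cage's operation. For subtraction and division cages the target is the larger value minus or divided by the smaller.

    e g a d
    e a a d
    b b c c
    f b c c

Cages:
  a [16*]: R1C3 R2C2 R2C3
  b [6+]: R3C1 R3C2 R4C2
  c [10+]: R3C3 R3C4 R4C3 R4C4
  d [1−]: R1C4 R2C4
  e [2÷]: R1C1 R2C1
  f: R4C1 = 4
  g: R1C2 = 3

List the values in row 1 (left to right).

Cage g is a single given cell, which forces R1C2 = 3.
Cage f is a single given cell, which forces R4C1 = 4.
Row 2 needs a 3, and only R2C4 is open for it.
The only place for 1 in row 1 is R1C1.
Column 1 now contains 1, so R2C1 = 2.
Row 2 already has 2, which forces R2C2 = 4.
Row 2 now contains 4; hence R2C3 = 1.
Column 1 now contains 1, which forces R3C1 = 3.
Cage a has product 16, so R1C3 = 4.
Row 1 now contains 4, leaving R1C4 = 2.
Column 3 now contains 4, so R3C3 = 2.
Cage c needs sum 10, which forces R4C3 = 3.
Column 4 now contains 2, leaving R4C4 = 1.
Row 3 now contains 2, which forces R3C2 = 1.
1 is placed in column 4, which forces R3C4 = 4.
Row 4 already has 1, leaving R4C2 = 2.
The full grid is 1 3 4 2 / 2 4 1 3 / 3 1 2 4 / 4 2 3 1.

1 3 4 2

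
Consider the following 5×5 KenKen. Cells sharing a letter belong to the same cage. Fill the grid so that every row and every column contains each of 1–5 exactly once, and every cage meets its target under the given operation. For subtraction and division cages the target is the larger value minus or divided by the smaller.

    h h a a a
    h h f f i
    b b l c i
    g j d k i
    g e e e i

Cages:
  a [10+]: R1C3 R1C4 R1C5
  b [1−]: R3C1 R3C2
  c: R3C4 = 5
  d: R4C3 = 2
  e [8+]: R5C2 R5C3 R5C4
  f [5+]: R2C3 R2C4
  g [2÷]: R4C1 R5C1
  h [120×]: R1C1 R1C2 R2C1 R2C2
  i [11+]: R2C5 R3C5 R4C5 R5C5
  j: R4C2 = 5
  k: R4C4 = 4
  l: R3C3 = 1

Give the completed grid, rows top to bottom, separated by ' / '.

3 2 5 1 4 / 5 4 3 2 1 / 4 3 1 5 2 / 1 5 2 4 3 / 2 1 4 3 5

L is a freebie, so R3C3 = 1.
Cage c is a single given cell; hence R3C4 = 5.
Cage j is given, which forces R4C2 = 5.
Cage d is a single given cell, leaving R4C3 = 2.
Cage k is given; hence R4C4 = 4.
Row 4 now contains 4, so R4C1 = 1.
1 is placed in row 4; hence R4C5 = 3.
Cage g's pair has quotient 2, leaving R5C1 = 2.
Column 5 now contains 3, which forces R3C5 = 2.
The only place for 1 in row 1 is R1C4.
The two cells of cage f must have sum 5, which forces R2C3 = 3.
1 is placed in column 4; hence R2C4 = 2.
Cage e has sum 8, so R5C2 = 1.
Cage e needs sum 8, leaving R5C3 = 4.
1 is placed in column 4, so R5C4 = 3.
Row 5 now contains 1; hence R5C5 = 5.
The 4 cells of cage h must have product 120, leaving R1C1 = 3.
Cage h has product 120, leaving R1C2 = 2.
Column 3 already has 4; hence R1C3 = 5.
Column 5 already has 5, leaving R1C5 = 4.
Cage h needs product 120, leaving R2C1 = 5.
Row 2 now contains 2, which forces R2C2 = 4.
Column 5 already has 5, which forces R2C5 = 1.
Column 1 already has 3, leaving R3C1 = 4.
Column 2 already has 4, so R3C2 = 3.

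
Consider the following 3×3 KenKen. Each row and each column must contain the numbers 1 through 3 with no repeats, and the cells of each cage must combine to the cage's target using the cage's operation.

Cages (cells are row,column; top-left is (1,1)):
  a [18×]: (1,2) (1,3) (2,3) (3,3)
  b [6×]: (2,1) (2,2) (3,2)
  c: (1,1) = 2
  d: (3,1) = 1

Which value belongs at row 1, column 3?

Cage c is a single given cell; hence (1,1) = 2.
The 4 cells of cage a must have product 18, so (1,2) = 3.
Row 1 already has 2, leaving (1,3) = 1.
Cage d is a single given cell, so (3,1) = 1.
1 is placed in row 3, so (3,2) = 2.
Row 3 now contains 2, so (3,3) = 3.
1 is placed in column 1; hence (2,1) = 3.
Column 2 already has 2, so (2,2) = 1.
Column 3 now contains 3, so (2,3) = 2.
Completed grid: 2 3 1 / 3 1 2 / 1 2 3.

1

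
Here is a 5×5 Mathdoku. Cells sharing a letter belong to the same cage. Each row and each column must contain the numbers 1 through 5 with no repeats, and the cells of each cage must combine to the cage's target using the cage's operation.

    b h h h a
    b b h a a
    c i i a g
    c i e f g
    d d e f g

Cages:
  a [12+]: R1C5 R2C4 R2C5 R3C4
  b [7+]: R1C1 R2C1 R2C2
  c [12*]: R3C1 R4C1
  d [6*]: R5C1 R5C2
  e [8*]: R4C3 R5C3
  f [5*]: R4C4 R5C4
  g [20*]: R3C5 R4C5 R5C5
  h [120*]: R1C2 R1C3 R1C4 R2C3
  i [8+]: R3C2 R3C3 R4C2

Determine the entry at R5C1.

The only place for 5 in column 1 is R2C1.
The 3 cells of cage b must have sum 7, so R1C1 = 1.
The 3 cells of cage b must have sum 7, which forces R2C2 = 1.
In column 1, 2 can only go at R5C1, so R5C1 = 2.
Cage e's pair has product 8, which forces R4C3 = 2.
2 is placed in row 5, which forces R5C2 = 3.
2 is placed in row 5, so R5C3 = 4.
Cage h has product 120; hence R1C3 = 5.
Column 3 already has 4, so R2C3 = 3.
Cage i has sum 8, so R3C2 = 2.
Cage i needs sum 8; hence R3C3 = 1.
Cage i has sum 8, leaving R4C2 = 5.
Row 4 already has 5; hence R4C4 = 1.
Row 4 now contains 1, so R4C5 = 4.
Column 4 now contains 1; hence R5C4 = 5.
Row 5 already has 5, leaving R5C5 = 1.
2 is placed in column 2, which forces R1C2 = 4.
The 4 cells of cage h must have product 120; hence R1C4 = 2.
Cage a has sum 12, leaving R1C5 = 3.
The 4 cells of cage a must have sum 12, which forces R2C4 = 4.
Column 5 now contains 4, which forces R2C5 = 2.
The two cells of cage c must have product 12, leaving R3C1 = 4.
Cage a needs sum 12; hence R3C4 = 3.
Column 5 now contains 4, leaving R3C5 = 5.
Row 4 already has 4, leaving R4C1 = 3.
Filled in: 1 4 5 2 3 / 5 1 3 4 2 / 4 2 1 3 5 / 3 5 2 1 4 / 2 3 4 5 1.

2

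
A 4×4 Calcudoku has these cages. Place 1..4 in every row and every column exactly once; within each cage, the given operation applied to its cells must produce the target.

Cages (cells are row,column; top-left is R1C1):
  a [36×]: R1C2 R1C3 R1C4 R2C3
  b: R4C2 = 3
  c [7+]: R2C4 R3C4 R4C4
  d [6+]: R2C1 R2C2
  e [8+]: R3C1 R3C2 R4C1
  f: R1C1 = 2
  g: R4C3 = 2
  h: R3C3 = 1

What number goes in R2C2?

2

F is a freebie, leaving R1C1 = 2.
Column 1 already has 2, so R2C1 = 4.
Row 2 already has 4, which forces R2C2 = 2.
Cage a has product 36; hence R2C3 = 3.
2 is placed in row 2, leaving R2C4 = 1.
Cage h is a single given cell, leaving R3C3 = 1.
Cage b is given, which forces R4C2 = 3.
Cage g is a single given cell; hence R4C3 = 2.
Row 4 already has 2, so R4C4 = 4.
The 4 cells of cage a must have product 36, so R1C2 = 1.
Column 3 already has 1, so R1C3 = 4.
Column 4 already has 4, which forces R1C4 = 3.
Row 3 already has 1; hence R3C1 = 3.
Column 2 now contains 3, so R3C2 = 4.
Column 4 already has 4; hence R3C4 = 2.
Row 4 now contains 3, leaving R4C1 = 1.
Filled in: 2 1 4 3 / 4 2 3 1 / 3 4 1 2 / 1 3 2 4.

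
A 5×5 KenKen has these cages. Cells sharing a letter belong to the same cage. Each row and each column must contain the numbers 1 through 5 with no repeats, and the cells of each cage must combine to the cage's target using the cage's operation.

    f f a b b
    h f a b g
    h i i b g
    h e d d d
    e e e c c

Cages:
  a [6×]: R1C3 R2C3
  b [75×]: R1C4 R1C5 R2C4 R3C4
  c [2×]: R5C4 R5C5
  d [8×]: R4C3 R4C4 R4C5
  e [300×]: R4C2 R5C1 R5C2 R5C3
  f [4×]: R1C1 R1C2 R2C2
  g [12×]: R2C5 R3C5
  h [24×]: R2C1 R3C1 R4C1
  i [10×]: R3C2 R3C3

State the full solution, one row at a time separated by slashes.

1 4 2 3 5 / 2 1 3 5 4 / 4 2 5 1 3 / 3 5 1 4 2 / 5 3 4 2 1

Cage b has product 75, leaving R1C5 = 5.
Cage e has product 300, so R4C2 = 5.
Column 2 now contains 5, which forces R3C2 = 2.
The two cells of cage i must have product 10, leaving R3C3 = 5.
The 3 cells of cage f must have product 4, which forces R1C1 = 1.
The 3 cells of cage f must have product 4; hence R1C2 = 4.
Row 1 now contains 1, so R1C4 = 3.
Column 2 now contains 2; hence R2C2 = 1.
Cage b needs product 75, which forces R2C4 = 5.
Column 4 already has 3, so R3C4 = 1.
Cage e has product 300, so R5C1 = 5.
Column 2 already has 4, leaving R5C2 = 3.
3 is placed in row 5, so R5C3 = 4.
1 is placed in column 4, which forces R5C4 = 2.
Row 5 already has 2, leaving R5C5 = 1.
3 is placed in row 1, which forces R1C3 = 2.
The two cells of cage a must have product 6, which forces R2C3 = 3.
Row 2 already has 3, so R2C5 = 4.
4 is placed in column 5, which forces R3C5 = 3.
Cage d needs product 8, so R4C3 = 1.
2 is placed in column 4, so R4C4 = 4.
The 3 cells of cage d must have product 8, which forces R4C5 = 2.
Row 2 already has 4, so R2C1 = 2.
Row 3 now contains 3, so R3C1 = 4.
Row 4 already has 2, which forces R4C1 = 3.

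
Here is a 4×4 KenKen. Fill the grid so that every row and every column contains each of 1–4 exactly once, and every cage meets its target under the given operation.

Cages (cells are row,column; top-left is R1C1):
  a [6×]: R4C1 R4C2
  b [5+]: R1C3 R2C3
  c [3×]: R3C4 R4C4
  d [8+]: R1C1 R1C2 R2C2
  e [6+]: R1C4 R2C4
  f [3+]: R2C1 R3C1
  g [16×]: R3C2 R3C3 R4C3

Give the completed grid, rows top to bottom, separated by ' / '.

4 1 3 2 / 1 3 2 4 / 2 4 1 3 / 3 2 4 1

The only place for 3 in row 3 is R3C4.
Column 4 already has 3, so R4C4 = 1.
The only place for 4 in row 4 is R4C3.
The 3 cells of cage g must have product 16, which forces R3C2 = 4.
Column 3 already has 4, leaving R3C3 = 1.
Cage f's pair has sum 3, which forces R2C1 = 1.
1 is placed in row 2, which forces R2C2 = 3.
3 is placed in row 2, leaving R2C3 = 2.
Row 2 already has 2; hence R2C4 = 4.
Row 3 now contains 1, so R3C1 = 2.
Column 1 already has 2; hence R4C1 = 3.
Column 2 now contains 3; hence R4C2 = 2.
Column 1 now contains 3, so R1C1 = 4.
2 is placed in column 2, so R1C2 = 1.
Column 3 now contains 2, so R1C3 = 3.
Column 4 already has 4, so R1C4 = 2.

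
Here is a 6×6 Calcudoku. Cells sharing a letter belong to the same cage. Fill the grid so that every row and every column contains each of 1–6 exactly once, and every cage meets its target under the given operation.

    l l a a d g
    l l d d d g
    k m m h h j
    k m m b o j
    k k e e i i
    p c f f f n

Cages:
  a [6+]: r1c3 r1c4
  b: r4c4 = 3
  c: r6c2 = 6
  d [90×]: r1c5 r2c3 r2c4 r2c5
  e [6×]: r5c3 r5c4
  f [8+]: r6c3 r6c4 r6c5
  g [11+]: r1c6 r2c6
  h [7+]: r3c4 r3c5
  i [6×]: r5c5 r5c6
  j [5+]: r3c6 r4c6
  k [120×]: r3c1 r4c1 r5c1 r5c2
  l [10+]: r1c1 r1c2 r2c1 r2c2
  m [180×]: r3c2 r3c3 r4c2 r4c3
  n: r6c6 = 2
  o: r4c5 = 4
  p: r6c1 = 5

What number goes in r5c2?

B is a freebie, which forces r4c4 = 3.
Cage o is a single given cell, which forces r4c5 = 4.
P is a freebie; hence r6c1 = 5.
C is a freebie, which forces r6c2 = 6.
Cage n is given; hence r6c6 = 2.
Cage j's pair has sum 5, so r3c6 = 4.
2 is placed in column 6, leaving r4c6 = 1.
The 4 cells of cage k must have product 120; hence r5c2 = 5.
Cage m needs product 180, leaving r3c2 = 3.
Column 2 already has 5, leaving r4c2 = 2.
The 4 cells of cage k must have product 120, so r5c1 = 4.
Row 3 now contains 3, so r3c1 = 1.
2 is placed in row 4, so r4c1 = 6.
6 is placed in row 4, which forces r4c3 = 5.
Column 3 now contains 5, leaving r3c3 = 6.
The only place for 4 in row 2 is r2c2.
4 is placed in column 2, which forces r1c2 = 1.
In column 3, 2 can only go at r1c3, so r1c3 = 2.
Row 1 now contains 2, leaving r1c1 = 3.
Row 1 now contains 2, so r1c4 = 4.
Cage l needs sum 10, so r2c1 = 2.
Column 4 now contains 4; hence r6c4 = 1.
Row 6 now contains 1; hence r6c5 = 3.
The 4 cells of cage d must have product 90; hence r2c3 = 3.
Cage d has product 90, leaving r2c5 = 1.
Column 3 now contains 3, so r5c3 = 1.
Column 5 already has 1; hence r5c5 = 2.
Row 6 now contains 3, which forces r6c3 = 4.
Cage h's pair has sum 7, leaving r3c4 = 2.
Column 5 now contains 2, which forces r3c5 = 5.
Row 5 now contains 2, which forces r5c4 = 6.
Cage i needs two cells with product 6; hence r5c6 = 3.
Column 5 already has 5; hence r1c5 = 6.
6 is placed in row 1; hence r1c6 = 5.
6 is placed in column 4, so r2c4 = 5.
Column 6 already has 5, which forces r2c6 = 6.
Filled in: 3 1 2 4 6 5 / 2 4 3 5 1 6 / 1 3 6 2 5 4 / 6 2 5 3 4 1 / 4 5 1 6 2 3 / 5 6 4 1 3 2.

5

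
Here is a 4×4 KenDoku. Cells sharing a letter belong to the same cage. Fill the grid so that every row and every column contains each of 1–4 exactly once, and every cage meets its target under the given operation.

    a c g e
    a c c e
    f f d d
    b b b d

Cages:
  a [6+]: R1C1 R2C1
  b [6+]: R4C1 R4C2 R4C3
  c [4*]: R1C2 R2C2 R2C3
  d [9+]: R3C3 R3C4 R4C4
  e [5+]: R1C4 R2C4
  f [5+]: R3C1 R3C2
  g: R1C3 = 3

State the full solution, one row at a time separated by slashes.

4 1 3 2 / 2 4 1 3 / 3 2 4 1 / 1 3 2 4

G is a freebie; hence R1C3 = 3.
In row 2, 3 can only go at R2C4, so R2C4 = 3.
The two cells of cage e must have sum 5, leaving R1C4 = 2.
The 3 cells of cage d must have sum 9, so R3C3 = 4.
Cage d has sum 9, so R3C4 = 1.
The 3 cells of cage d must have sum 9, which forces R4C4 = 4.
Row 1 already has 2, so R1C1 = 4.
Row 1 already has 2, leaving R1C2 = 1.
Cage a's pair has sum 6, leaving R2C1 = 2.
Cage c has product 4; hence R2C2 = 4.
Cage c has product 4; hence R2C3 = 1.
2 is placed in column 1, which forces R3C1 = 3.
Row 3 now contains 3, which forces R3C2 = 2.
Column 1 already has 3, which forces R4C1 = 1.
Column 2 already has 2, which forces R4C2 = 3.
Column 3 already has 1, so R4C3 = 2.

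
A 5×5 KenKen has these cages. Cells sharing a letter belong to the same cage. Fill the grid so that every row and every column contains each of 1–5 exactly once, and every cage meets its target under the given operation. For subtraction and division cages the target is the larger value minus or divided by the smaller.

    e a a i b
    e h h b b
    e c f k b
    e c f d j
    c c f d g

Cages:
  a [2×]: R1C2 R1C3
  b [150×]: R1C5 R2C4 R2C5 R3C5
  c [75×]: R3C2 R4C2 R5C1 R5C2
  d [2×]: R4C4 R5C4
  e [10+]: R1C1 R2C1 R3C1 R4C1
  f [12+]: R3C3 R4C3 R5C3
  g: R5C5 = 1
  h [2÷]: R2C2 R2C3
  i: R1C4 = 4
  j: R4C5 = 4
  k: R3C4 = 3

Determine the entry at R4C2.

Cage i is given, so R1C4 = 4.
Cage b needs product 150, which forces R2C4 = 5.
K is a freebie, which forces R3C4 = 3.
Cage j is a single given cell, leaving R4C5 = 4.
The 4 cells of cage c must have product 75; hence R5C1 = 5.
G is a freebie, so R5C5 = 1.
The two cells of cage d must have product 2, leaving R4C4 = 1.
Row 5 now contains 1, which forces R5C2 = 3.
Row 5 already has 3, leaving R5C3 = 4.
Row 5 now contains 1, which forces R5C4 = 2.
Cage c has product 75, which forces R3C2 = 1.
Column 3 already has 4; hence R3C3 = 5.
Row 3 already has 5; hence R3C5 = 2.
Row 4 already has 1, leaving R4C2 = 5.
Cage f has sum 12, so R4C3 = 3.
Column 2 now contains 1, leaving R1C2 = 2.
Cage a's pair has product 2; hence R1C3 = 1.
Cage b needs product 150, so R1C5 = 5.
Column 2 now contains 2; hence R2C2 = 4.
Column 3 already has 1, leaving R2C3 = 2.
Column 5 now contains 2, leaving R2C5 = 3.
Row 3 already has 2, which forces R3C1 = 4.
Row 4 already has 3, so R4C1 = 2.
1 is placed in row 1, so R1C1 = 3.
3 is placed in row 2, leaving R2C1 = 1.
The full grid is 3 2 1 4 5 / 1 4 2 5 3 / 4 1 5 3 2 / 2 5 3 1 4 / 5 3 4 2 1.

5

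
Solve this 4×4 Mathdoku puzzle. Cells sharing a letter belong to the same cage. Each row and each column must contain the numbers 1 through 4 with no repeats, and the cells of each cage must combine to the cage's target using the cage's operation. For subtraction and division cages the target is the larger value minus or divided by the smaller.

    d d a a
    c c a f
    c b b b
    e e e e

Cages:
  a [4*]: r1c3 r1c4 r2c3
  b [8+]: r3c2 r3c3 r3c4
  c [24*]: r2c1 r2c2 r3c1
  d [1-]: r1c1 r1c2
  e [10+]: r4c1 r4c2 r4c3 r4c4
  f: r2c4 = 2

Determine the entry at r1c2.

Cage f is a single given cell, leaving r2c4 = 2.
Cage a needs product 4, which forces r1c3 = 4.
Column 4 already has 2; hence r1c4 = 1.
Row 2 now contains 2, which forces r2c3 = 1.
Cage c has product 24, so r3c1 = 2.
1 is placed in column 3, so r3c3 = 3.
3 is placed in row 3, which forces r3c4 = 4.
3 is placed in column 3, which forces r4c3 = 2.
Column 4 now contains 4, leaving r4c4 = 3.
2 is placed in column 1, so r1c1 = 3.
Cage d needs two cells with difference 1; hence r1c2 = 2.
Column 1 already has 3, so r2c1 = 4.
Row 2 already has 4, leaving r2c2 = 3.
Row 3 already has 4, which forces r3c2 = 1.
Column 1 now contains 4, so r4c1 = 1.
Column 2 now contains 1, so r4c2 = 4.
Filled in: 3 2 4 1 / 4 3 1 2 / 2 1 3 4 / 1 4 2 3.

2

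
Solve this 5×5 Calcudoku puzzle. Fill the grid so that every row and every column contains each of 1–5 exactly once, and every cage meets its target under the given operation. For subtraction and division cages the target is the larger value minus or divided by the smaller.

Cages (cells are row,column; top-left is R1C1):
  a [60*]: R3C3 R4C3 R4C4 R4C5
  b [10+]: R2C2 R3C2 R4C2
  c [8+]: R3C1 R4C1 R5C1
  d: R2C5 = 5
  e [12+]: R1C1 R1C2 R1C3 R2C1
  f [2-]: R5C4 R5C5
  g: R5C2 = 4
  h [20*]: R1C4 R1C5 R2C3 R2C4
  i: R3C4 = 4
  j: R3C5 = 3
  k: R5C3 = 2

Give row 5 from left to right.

D is a freebie, which forces R2C5 = 5.
Cage i is a single given cell, so R3C4 = 4.
Cage j is a single given cell, so R3C5 = 3.
Cage g is a single given cell, leaving R5C2 = 4.
K is a freebie, leaving R5C3 = 2.
Row 5 now contains 2; hence R5C5 = 1.
The 4 cells of cage h must have product 20; hence R1C4 = 5.
Cage h has product 20, which forces R1C5 = 2.
Cage h needs product 20, leaving R2C3 = 1.
The 4 cells of cage h must have product 20; hence R2C4 = 2.
Column 3 already has 1, leaving R3C3 = 5.
5 is placed in column 3, leaving R4C3 = 3.
3 is placed in row 4, leaving R4C4 = 1.
Cage a has product 60, which forces R4C5 = 4.
Cage f's pair has difference 2, leaving R5C4 = 3.
3 is placed in column 3, which forces R1C3 = 4.
The 4 cells of cage e must have sum 12; hence R2C1 = 4.
Row 2 now contains 2; hence R2C2 = 3.
Cage c has sum 8, leaving R3C1 = 1.
Row 3 already has 5, which forces R3C2 = 2.
4 is placed in row 4; hence R4C1 = 2.
Cage b needs sum 10; hence R4C2 = 5.
Row 5 now contains 3, so R5C1 = 5.
Column 1 already has 1, leaving R1C1 = 3.
Column 2 now contains 3, which forces R1C2 = 1.
The full grid is 3 1 4 5 2 / 4 3 1 2 5 / 1 2 5 4 3 / 2 5 3 1 4 / 5 4 2 3 1.

5 4 2 3 1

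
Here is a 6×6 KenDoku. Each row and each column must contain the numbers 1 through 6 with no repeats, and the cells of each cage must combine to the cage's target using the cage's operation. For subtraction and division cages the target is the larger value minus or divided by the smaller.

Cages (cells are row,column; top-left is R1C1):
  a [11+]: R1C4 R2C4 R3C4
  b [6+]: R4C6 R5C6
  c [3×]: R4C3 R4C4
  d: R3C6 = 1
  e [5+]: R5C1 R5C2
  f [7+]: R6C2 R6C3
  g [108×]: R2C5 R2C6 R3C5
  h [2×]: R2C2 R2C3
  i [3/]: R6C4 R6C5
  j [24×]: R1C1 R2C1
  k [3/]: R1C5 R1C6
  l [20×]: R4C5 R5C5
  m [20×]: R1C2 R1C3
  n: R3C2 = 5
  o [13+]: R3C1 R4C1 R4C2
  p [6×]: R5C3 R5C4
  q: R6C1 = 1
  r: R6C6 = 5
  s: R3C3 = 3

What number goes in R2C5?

Cage g needs product 108; hence R2C5 = 3.
Cage g needs product 108; hence R2C6 = 6.
N is a freebie, leaving R3C2 = 5.
S is a freebie; hence R3C3 = 3.
Cage g needs product 108; hence R3C5 = 6.
Cage d is given, so R3C6 = 1.
Column 3 already has 3, which forces R4C3 = 1.
1 is placed in row 4, so R4C4 = 3.
Cage q is given, leaving R6C1 = 1.
1 is placed in row 6; hence R6C5 = 2.
R is a freebie, so R6C6 = 5.
Cage j's pair has product 24, leaving R1C1 = 6.
Column 2 already has 5, so R1C2 = 4.
Cage m's pair has product 20; hence R1C3 = 5.
Row 1 already has 5; hence R1C4 = 2.
Column 5 already has 2, so R1C5 = 1.
Cage k's pair has quotient 3, leaving R1C6 = 3.
Row 2 already has 6, so R2C1 = 4.
The two cells of cage h must have product 2, which forces R2C2 = 1.
Column 3 now contains 1; hence R2C3 = 2.
Row 2 now contains 1, so R2C4 = 5.
4 is placed in column 1, leaving R3C1 = 2.
Column 4 already has 2; hence R3C4 = 4.
The 3 cells of cage o must have sum 13, leaving R4C1 = 5.
4 is placed in column 2, leaving R4C2 = 6.
5 is placed in row 4, which forces R4C5 = 4.
4 is placed in row 4, leaving R4C6 = 2.
Column 1 already has 2, leaving R5C1 = 3.
3 is placed in row 5, so R5C2 = 2.
Cage p's pair has product 6, leaving R5C3 = 6.
The two cells of cage p must have product 6, which forces R5C4 = 1.
4 is placed in column 5; hence R5C5 = 5.
Column 6 now contains 2, leaving R5C6 = 4.
The two cells of cage f must have sum 7, which forces R6C2 = 3.
Cage f's pair has sum 7; hence R6C3 = 4.
Row 6 now contains 2, so R6C4 = 6.
Completed grid: 6 4 5 2 1 3 / 4 1 2 5 3 6 / 2 5 3 4 6 1 / 5 6 1 3 4 2 / 3 2 6 1 5 4 / 1 3 4 6 2 5.

3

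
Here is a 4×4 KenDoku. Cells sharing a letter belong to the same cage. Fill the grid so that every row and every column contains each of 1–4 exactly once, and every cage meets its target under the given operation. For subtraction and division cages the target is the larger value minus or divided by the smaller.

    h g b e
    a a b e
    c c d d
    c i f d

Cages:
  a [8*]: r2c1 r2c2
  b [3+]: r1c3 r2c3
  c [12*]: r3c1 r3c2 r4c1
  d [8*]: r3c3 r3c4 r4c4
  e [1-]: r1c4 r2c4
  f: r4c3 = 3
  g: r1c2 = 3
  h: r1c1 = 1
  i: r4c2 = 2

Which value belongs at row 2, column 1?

2

Cage h is a single given cell, so r1c1 = 1.
Cage g is a single given cell, leaving r1c2 = 3.
Row 1 already has 1, leaving r1c3 = 2.
Row 1 now contains 2, so r1c4 = 4.
Column 3 already has 2, so r2c3 = 1.
Column 3 already has 1, leaving r3c3 = 4.
Cage i is a single given cell, so r4c2 = 2.
Cage f is given, leaving r4c3 = 3.
Row 4 now contains 2; hence r4c4 = 1.
Cage a needs two cells with product 8, so r2c1 = 2.
Column 2 now contains 2; hence r2c2 = 4.
The two cells of cage e must have difference 1, so r2c4 = 3.
4 is placed in row 3, which forces r3c1 = 3.
Column 2 now contains 2, leaving r3c2 = 1.
Column 4 already has 1, which forces r3c4 = 2.
Row 4 already has 3, so r4c1 = 4.
Completed grid: 1 3 2 4 / 2 4 1 3 / 3 1 4 2 / 4 2 3 1.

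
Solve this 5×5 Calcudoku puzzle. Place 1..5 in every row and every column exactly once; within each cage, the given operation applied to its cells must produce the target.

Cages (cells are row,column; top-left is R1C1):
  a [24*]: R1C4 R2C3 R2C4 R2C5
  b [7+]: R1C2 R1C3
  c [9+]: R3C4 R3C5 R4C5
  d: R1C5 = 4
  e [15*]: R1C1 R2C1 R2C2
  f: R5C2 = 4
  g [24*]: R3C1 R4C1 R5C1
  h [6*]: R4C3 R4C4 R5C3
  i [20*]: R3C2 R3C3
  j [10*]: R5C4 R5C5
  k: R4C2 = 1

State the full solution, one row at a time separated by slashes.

Cage d is a single given cell, so R1C5 = 4.
Cage k is a single given cell, which forces R4C2 = 1.
Cage f is a single given cell; hence R5C2 = 4.
Column 2 now contains 4, leaving R3C2 = 5.
The two cells of cage i must have product 20; hence R3C3 = 4.
The 3 cells of cage h must have product 6; hence R5C3 = 1.
5 is placed in column 2, leaving R1C2 = 2.
Cage b's pair has sum 7; hence R1C3 = 5.
5 is placed in column 2, so R2C2 = 3.
Row 2 already has 3, leaving R2C3 = 2.
Cage a needs product 24, leaving R2C4 = 4.
2 is placed in row 2, which forces R2C5 = 1.
Column 5 already has 1, which forces R3C5 = 3.
The 3 cells of cage g must have product 24, leaving R4C1 = 4.
Column 3 already has 2, so R4C3 = 3.
Row 4 already has 3, which forces R4C4 = 2.
Cage c has sum 9, which forces R4C5 = 5.
2 is placed in column 4, which forces R5C4 = 5.
Column 5 now contains 5; hence R5C5 = 2.
Row 1 already has 5, which forces R1C1 = 1.
Cage a needs product 24, which forces R1C4 = 3.
Row 2 already has 1, so R2C1 = 5.
Row 3 already has 3, which forces R3C1 = 2.
Row 3 already has 3; hence R3C4 = 1.
Row 5 now contains 2; hence R5C1 = 3.

1 2 5 3 4 / 5 3 2 4 1 / 2 5 4 1 3 / 4 1 3 2 5 / 3 4 1 5 2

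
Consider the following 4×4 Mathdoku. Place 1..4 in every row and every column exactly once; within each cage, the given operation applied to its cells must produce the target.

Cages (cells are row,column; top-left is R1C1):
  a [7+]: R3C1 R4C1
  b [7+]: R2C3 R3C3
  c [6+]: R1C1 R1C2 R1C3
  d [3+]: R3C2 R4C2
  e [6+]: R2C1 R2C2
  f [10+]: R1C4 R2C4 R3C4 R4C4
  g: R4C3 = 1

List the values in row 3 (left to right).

Cage g is given, leaving R4C3 = 1.
Cage d needs two cells with sum 3, so R3C2 = 1.
1 is placed in row 4, so R4C2 = 2.
The 3 cells of cage c must have sum 6; hence R1C1 = 1.
Column 2 now contains 2, leaving R1C2 = 3.
Cage c needs sum 6; hence R1C3 = 2.
Row 1 now contains 2; hence R1C4 = 4.
Cage e's pair has sum 6; hence R2C1 = 2.
Column 2 now contains 2, leaving R2C2 = 4.
4 is placed in row 2; hence R2C3 = 3.
Row 2 now contains 3, leaving R2C4 = 1.
Column 3 already has 3, which forces R3C3 = 4.
Column 4 already has 4, so R4C4 = 3.
4 is placed in row 3, leaving R3C1 = 3.
Column 4 already has 3, so R3C4 = 2.
3 is placed in row 4, so R4C1 = 4.
The full grid is 1 3 2 4 / 2 4 3 1 / 3 1 4 2 / 4 2 1 3.

3 1 4 2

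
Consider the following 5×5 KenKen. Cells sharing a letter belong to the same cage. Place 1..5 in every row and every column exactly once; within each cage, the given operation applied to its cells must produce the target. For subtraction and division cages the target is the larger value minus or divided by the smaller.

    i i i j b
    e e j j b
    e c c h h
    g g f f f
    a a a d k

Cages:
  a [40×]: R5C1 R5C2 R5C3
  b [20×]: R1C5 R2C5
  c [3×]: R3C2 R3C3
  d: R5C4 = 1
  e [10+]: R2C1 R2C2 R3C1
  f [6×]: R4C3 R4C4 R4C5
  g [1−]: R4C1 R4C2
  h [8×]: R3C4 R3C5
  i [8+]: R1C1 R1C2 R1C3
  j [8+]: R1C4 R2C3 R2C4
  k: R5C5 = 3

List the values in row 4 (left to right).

4 5 2 3 1

D is a freebie; hence R5C4 = 1.
K is a freebie; hence R5C5 = 3.
Row 3 needs a 5, and only R3C1 is open for it.
The only place for 5 in row 4 is R4C2.
Cage g needs two cells with difference 1, leaving R4C1 = 4.
Column 1 already has 4, so R5C1 = 2.
2 is placed in row 5, which forces R5C2 = 4.
Cage a needs product 40; hence R5C3 = 5.
The 3 cells of cage i must have sum 8, so R1C3 = 4.
Row 1 now contains 4, leaving R1C5 = 5.
Cage e needs sum 10, so R2C1 = 3.
Cage e has sum 10, leaving R2C2 = 2.
Row 2 now contains 2, leaving R2C3 = 1.
Column 5 now contains 5; hence R2C5 = 4.
1 is placed in column 3, so R3C3 = 3.
4 is placed in column 5, leaving R3C5 = 2.
Column 3 already has 3, leaving R4C3 = 2.
2 is placed in row 4, which forces R4C4 = 3.
Column 5 now contains 2, so R4C5 = 1.
Column 1 now contains 3, which forces R1C1 = 1.
Cage i needs sum 8, which forces R1C2 = 3.
Column 4 now contains 3, leaving R1C4 = 2.
4 is placed in row 2, leaving R2C4 = 5.
Row 3 already has 3, leaving R3C2 = 1.
Row 3 already has 2, leaving R3C4 = 4.
Completed grid: 1 3 4 2 5 / 3 2 1 5 4 / 5 1 3 4 2 / 4 5 2 3 1 / 2 4 5 1 3.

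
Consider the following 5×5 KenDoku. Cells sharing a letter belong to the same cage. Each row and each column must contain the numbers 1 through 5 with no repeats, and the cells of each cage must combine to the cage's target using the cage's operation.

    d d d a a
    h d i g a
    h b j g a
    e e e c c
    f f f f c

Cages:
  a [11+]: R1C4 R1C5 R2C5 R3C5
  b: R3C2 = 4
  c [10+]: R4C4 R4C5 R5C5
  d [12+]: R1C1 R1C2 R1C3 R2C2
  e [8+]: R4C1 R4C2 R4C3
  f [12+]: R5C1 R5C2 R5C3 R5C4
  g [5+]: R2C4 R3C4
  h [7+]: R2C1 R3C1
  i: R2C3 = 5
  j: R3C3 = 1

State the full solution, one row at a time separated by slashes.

2 5 3 1 4 / 4 2 5 3 1 / 3 4 1 2 5 / 1 3 4 5 2 / 5 1 2 4 3

Cage i is given, which forces R2C3 = 5.
Cage b is a single given cell, leaving R3C2 = 4.
J is a freebie; hence R3C3 = 1.
The only place for 3 in row 5 is R5C5.
R2C4 and R3C4 in column 4 are {2, 3}, leaving R4C4 = 5.
Cage c needs sum 10, so R4C5 = 2.
Cage a needs sum 11, so R1C4 = 1.
Cage a has sum 11; hence R1C5 = 4.
The 4 cells of cage a must have sum 11, which forces R2C5 = 1.
2 is placed in column 5, leaving R3C5 = 5.
1 is placed in column 4, which forces R5C4 = 4.
The two cells of cage h must have sum 7, so R2C1 = 4.
Cage d has sum 12, which forces R2C2 = 2.
Row 2 already has 2, so R2C4 = 3.
Row 3 now contains 5, which forces R3C1 = 3.
3 is placed in column 4, which forces R3C4 = 2.
Column 1 already has 3, which forces R4C1 = 1.
Row 4 now contains 1; hence R4C2 = 3.
Row 4 now contains 3; hence R4C3 = 4.
Column 1 now contains 1, which forces R5C1 = 5.
Row 5 already has 5; hence R5C2 = 1.
Row 5 now contains 4, leaving R5C3 = 2.
5 is placed in column 1, so R1C1 = 2.
Column 2 now contains 3, which forces R1C2 = 5.
Column 3 now contains 2, leaving R1C3 = 3.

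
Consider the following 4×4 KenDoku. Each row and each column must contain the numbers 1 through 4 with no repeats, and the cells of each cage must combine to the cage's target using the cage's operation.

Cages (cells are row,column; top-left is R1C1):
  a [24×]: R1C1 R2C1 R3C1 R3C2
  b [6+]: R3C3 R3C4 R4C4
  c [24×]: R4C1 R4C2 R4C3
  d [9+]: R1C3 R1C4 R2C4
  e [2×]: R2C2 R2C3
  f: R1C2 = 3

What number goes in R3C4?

Cage f is a single given cell; hence R1C2 = 3.
The only place for 1 in row 4 is R4C4.
Cage d needs sum 9, so R2C4 = 3.
Cage a has product 24, leaving R3C1 = 3.
Row 3 already has 3; hence R3C3 = 1.
Cage e's pair has product 2, so R2C2 = 1.
Column 3 already has 1; hence R2C3 = 2.
Cage b needs sum 6; hence R3C4 = 4.
Cage c has product 24, which forces R4C3 = 3.
The 4 cells of cage a must have product 24; hence R1C1 = 1.
2 is placed in column 3, which forces R1C3 = 4.
Column 4 already has 4, so R1C4 = 2.
Row 2 now contains 2, leaving R2C1 = 4.
Row 3 already has 4, which forces R3C2 = 2.
Column 1 now contains 4, which forces R4C1 = 2.
Column 2 already has 2, which forces R4C2 = 4.
The full grid is 1 3 4 2 / 4 1 2 3 / 3 2 1 4 / 2 4 3 1.

4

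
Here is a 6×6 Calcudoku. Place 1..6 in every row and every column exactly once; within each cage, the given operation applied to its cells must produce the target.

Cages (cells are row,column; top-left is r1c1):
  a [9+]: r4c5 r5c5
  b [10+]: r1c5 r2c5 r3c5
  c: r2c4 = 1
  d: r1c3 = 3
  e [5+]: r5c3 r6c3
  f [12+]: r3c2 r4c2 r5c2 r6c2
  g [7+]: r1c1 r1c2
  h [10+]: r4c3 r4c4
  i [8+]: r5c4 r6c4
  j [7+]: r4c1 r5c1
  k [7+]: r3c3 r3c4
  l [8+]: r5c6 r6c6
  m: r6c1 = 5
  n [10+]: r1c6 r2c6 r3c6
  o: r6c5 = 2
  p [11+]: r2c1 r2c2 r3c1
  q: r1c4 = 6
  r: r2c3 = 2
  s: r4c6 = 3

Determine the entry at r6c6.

6

Cage d is given; hence r1c3 = 3.
Q is a freebie, so r1c4 = 6.
R is a freebie, which forces r2c3 = 2.
C is a freebie, which forces r2c4 = 1.
Column 4 now contains 6, so r4c4 = 4.
Cage s is given; hence r4c6 = 3.
Cage m is a single given cell, so r6c1 = 5.
Cage o is given, leaving r6c5 = 2.
Row 6 already has 2, so r6c6 = 6.
Cage g's pair has sum 7, leaving r1c1 = 2.
The two cells of cage g must have sum 7; hence r1c2 = 5.
Row 4 now contains 4; hence r4c3 = 6.
Row 4 already has 6, so r4c5 = 5.
Cage i needs two cells with sum 8, so r5c4 = 5.
The two cells of cage l must have sum 8, leaving r5c6 = 2.
Row 6 already has 2, so r6c4 = 3.
Cage b has sum 10; hence r1c5 = 1.
Row 1 already has 1, so r1c6 = 4.
Column 6 already has 4, so r2c6 = 5.
Cage k's pair has sum 7, which forces r3c3 = 5.
3 is placed in column 4, which forces r3c4 = 2.
Column 6 now contains 5, leaving r3c6 = 1.
Row 4 already has 6, which forces r4c1 = 1.
The 4 cells of cage f must have sum 12, which forces r4c2 = 2.
Cage j's pair has sum 7, so r5c1 = 6.
Row 5 now contains 6, leaving r5c2 = 3.
Cage a's pair has sum 9; hence r5c5 = 4.
The 4 cells of cage f must have sum 12, so r6c2 = 1.
1 is placed in row 6, which forces r6c3 = 4.
Cage p has sum 11; hence r2c1 = 3.
The 3 cells of cage p must have sum 11, leaving r2c2 = 4.
3 is placed in row 2, leaving r2c5 = 6.
1 is placed in row 3, which forces r3c1 = 4.
3 is placed in column 2; hence r3c2 = 6.
Column 5 already has 6, so r3c5 = 3.
Row 5 already has 4; hence r5c3 = 1.
Filled in: 2 5 3 6 1 4 / 3 4 2 1 6 5 / 4 6 5 2 3 1 / 1 2 6 4 5 3 / 6 3 1 5 4 2 / 5 1 4 3 2 6.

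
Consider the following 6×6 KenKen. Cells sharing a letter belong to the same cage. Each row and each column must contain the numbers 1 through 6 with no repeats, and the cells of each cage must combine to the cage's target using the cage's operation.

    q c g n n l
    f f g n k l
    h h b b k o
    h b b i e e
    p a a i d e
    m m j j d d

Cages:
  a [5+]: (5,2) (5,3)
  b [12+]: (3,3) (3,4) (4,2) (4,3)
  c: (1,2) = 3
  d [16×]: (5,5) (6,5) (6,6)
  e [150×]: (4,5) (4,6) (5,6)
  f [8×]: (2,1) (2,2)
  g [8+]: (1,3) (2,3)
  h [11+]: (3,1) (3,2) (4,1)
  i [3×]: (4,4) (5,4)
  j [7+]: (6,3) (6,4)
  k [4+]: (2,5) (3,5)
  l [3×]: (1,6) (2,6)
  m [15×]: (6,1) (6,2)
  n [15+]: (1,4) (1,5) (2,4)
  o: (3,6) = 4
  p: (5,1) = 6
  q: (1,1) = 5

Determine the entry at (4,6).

6

Q is a freebie; hence (1,1) = 5.
Cage c is a single given cell, leaving (1,2) = 3.
Row 1 already has 3, leaving (1,6) = 1.
Column 6 now contains 1, so (2,6) = 3.
Cage o is given; hence (3,6) = 4.
The 3 cells of cage e must have product 150, so (4,5) = 5.
The 3 cells of cage e must have product 150, which forces (4,6) = 6.
Cage p is a single given cell, which forces (5,1) = 6.
Cage e has product 150, which forces (5,6) = 5.
Column 1 now contains 5, which forces (6,1) = 3.
Column 2 already has 3; hence (6,2) = 5.
4 is placed in column 6; hence (6,6) = 2.
Cage n has sum 15, leaving (2,4) = 5.
Row 2 already has 3, so (2,5) = 1.
Cage h has sum 11, so (3,1) = 1.
The 3 cells of cage h must have sum 11, which forces (3,2) = 6.
Cage k's pair has sum 4, so (3,5) = 3.
Cage h has sum 11; hence (4,1) = 4.
Cage d needs product 16, which forces (5,5) = 2.
Cage d needs product 16, so (6,5) = 4.
The 3 cells of cage n must have sum 15, which forces (1,4) = 4.
Column 5 now contains 4, so (1,5) = 6.
Column 1 now contains 4, leaving (2,1) = 2.
The two cells of cage f must have product 8, which forces (2,2) = 4.
2 is placed in row 2, leaving (2,3) = 6.
Cage b has sum 12, which forces (3,3) = 5.
Row 3 now contains 3, which forces (3,4) = 2.
Cage b needs sum 12, which forces (4,2) = 2.
Cage b needs sum 12, so (4,3) = 3.
Row 4 already has 3; hence (4,4) = 1.
4 is placed in column 2, which forces (5,2) = 1.
1 is placed in row 5, so (5,3) = 4.
Column 4 already has 1, leaving (5,4) = 3.
6 is placed in column 3, so (6,3) = 1.
Column 4 already has 1, which forces (6,4) = 6.
6 is placed in row 1; hence (1,3) = 2.
Filled in: 5 3 2 4 6 1 / 2 4 6 5 1 3 / 1 6 5 2 3 4 / 4 2 3 1 5 6 / 6 1 4 3 2 5 / 3 5 1 6 4 2.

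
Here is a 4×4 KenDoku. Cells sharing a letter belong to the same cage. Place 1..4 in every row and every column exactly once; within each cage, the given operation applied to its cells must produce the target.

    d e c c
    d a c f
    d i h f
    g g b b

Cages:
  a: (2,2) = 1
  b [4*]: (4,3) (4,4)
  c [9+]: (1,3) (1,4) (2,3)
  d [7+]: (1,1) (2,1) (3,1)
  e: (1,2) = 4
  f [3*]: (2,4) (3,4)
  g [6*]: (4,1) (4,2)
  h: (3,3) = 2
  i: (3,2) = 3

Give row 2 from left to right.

Cage e is a single given cell; hence (1,2) = 4.
Cage a is given; hence (2,2) = 1.
Row 2 already has 1, which forces (2,4) = 3.
Cage i is a single given cell, which forces (3,2) = 3.
Cage h is a single given cell; hence (3,3) = 2.
3 is placed in column 4; hence (3,4) = 1.
Column 2 now contains 3, so (4,2) = 2.
Column 4 already has 1; hence (4,4) = 4.
Cage d has sum 7, so (1,1) = 1.
The 3 cells of cage c must have sum 9, so (1,3) = 3.
3 is placed in column 4, leaving (1,4) = 2.
Cage d needs sum 7, so (2,1) = 2.
Column 3 now contains 2, leaving (2,3) = 4.
Row 3 already has 1, so (3,1) = 4.
Row 4 already has 2; hence (4,1) = 3.
Row 4 already has 4, which forces (4,3) = 1.
Filled in: 1 4 3 2 / 2 1 4 3 / 4 3 2 1 / 3 2 1 4.

2 1 4 3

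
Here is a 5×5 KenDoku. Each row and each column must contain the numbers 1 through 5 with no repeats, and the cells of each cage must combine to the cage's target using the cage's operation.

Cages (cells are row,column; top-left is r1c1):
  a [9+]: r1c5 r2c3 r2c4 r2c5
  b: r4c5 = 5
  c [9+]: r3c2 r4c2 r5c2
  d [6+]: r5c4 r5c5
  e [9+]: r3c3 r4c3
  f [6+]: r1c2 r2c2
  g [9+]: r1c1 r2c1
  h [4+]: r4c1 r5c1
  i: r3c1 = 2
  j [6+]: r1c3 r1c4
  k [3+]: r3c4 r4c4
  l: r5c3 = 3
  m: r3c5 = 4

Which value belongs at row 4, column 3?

Cage i is given, so r3c1 = 2.
Row 3 now contains 2; hence r3c4 = 1.
Cage m is a single given cell; hence r3c5 = 4.
Column 4 already has 1; hence r4c4 = 2.
Cage b is given, leaving r4c5 = 5.
Cage l is a single given cell; hence r5c3 = 3.
Row 3 now contains 4, so r3c3 = 5.
Cage h needs two cells with sum 4; hence r4c1 = 3.
Row 4 already has 5, so r4c3 = 4.
Row 5 now contains 3, which forces r5c1 = 1.
1 is placed in row 5, so r5c5 = 2.
5 is placed in row 3, so r3c2 = 3.
Row 4 already has 4, leaving r4c2 = 1.
Row 5 now contains 2, so r5c2 = 5.
The two cells of cage d must have sum 6, leaving r5c4 = 4.
Cage j needs two cells with sum 6, leaving r1c3 = 1.
Column 4 now contains 4, which forces r1c4 = 5.
Cage a has sum 9, which forces r1c5 = 3.
Cage a has sum 9; hence r2c3 = 2.
Column 4 now contains 4, which forces r2c4 = 3.
Cage a has sum 9, leaving r2c5 = 1.
Row 1 already has 5, which forces r1c1 = 4.
The two cells of cage f must have sum 6; hence r1c2 = 2.
Cage g's pair has sum 9, so r2c1 = 5.
Row 2 now contains 2, which forces r2c2 = 4.
Completed grid: 4 2 1 5 3 / 5 4 2 3 1 / 2 3 5 1 4 / 3 1 4 2 5 / 1 5 3 4 2.

4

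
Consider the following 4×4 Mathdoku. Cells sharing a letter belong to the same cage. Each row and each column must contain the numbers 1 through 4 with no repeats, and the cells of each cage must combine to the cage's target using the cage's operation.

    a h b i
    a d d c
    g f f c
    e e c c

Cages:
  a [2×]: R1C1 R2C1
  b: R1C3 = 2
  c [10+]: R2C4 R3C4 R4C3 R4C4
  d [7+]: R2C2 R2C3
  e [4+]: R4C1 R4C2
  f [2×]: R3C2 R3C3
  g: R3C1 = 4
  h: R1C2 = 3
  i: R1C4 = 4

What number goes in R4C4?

2

Cage h is given, which forces R1C2 = 3.
Cage b is a single given cell, leaving R1C3 = 2.
Cage i is a single given cell, leaving R1C4 = 4.
Column 2 already has 3, leaving R2C2 = 4.
Row 2 now contains 4, which forces R2C3 = 3.
Cage g is a single given cell, so R3C1 = 4.
Column 3 already has 2; hence R3C3 = 1.
Column 2 already has 3, so R4C2 = 1.
1 is placed in column 3, so R4C3 = 4.
Row 1 now contains 2, so R1C1 = 1.
The two cells of cage a must have product 2; hence R2C1 = 2.
Cage c has sum 10, leaving R2C4 = 1.
Row 3 already has 1, which forces R3C2 = 2.
2 is placed in row 3, which forces R3C4 = 3.
Row 4 already has 1, which forces R4C1 = 3.
3 is placed in column 4; hence R4C4 = 2.
Completed grid: 1 3 2 4 / 2 4 3 1 / 4 2 1 3 / 3 1 4 2.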